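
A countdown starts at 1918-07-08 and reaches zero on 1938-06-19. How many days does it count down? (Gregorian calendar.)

7286

Jul 8, 1918 → Jul 8, 1919: 365 days.
Jul 8, 1919 → Jul 8, 1920: 366 days (Feb 29, 1920 is in that span).
Jul 8, 1920 → Jul 8, 1921: 365 days.
Jul 8, 1921 → Jul 8, 1922: 365 days.
Jul 8, 1922 → Jul 8, 1923: 365 days.
Jul 8, 1923 → Jul 8, 1924: 366 days (Feb 29, 1924 is in that span).
Jul 8, 1924 → Jul 8, 1925: 365 days.
Jul 8, 1925 → Jul 8, 1926: 365 days.
Jul 8, 1926 → Jul 8, 1927: 365 days.
Jul 8, 1927 → Jul 8, 1928: 366 days (Feb 29, 1928 is in that span).
Jul 8, 1928 → Jul 8, 1929: 365 days.
Jul 8, 1929 → Jul 8, 1930: 365 days.
Jul 8, 1930 → Jul 8, 1931: 365 days.
Jul 8, 1931 → Jul 8, 1932: 366 days (Feb 29, 1932 is in that span).
Jul 8, 1932 → Jul 8, 1933: 365 days.
Jul 8, 1933 → Jul 8, 1934: 365 days.
Jul 8, 1934 → Jul 8, 1935: 365 days.
Jul 8, 1935 → Jul 8, 1936: 366 days (Feb 29, 1936 is in that span).
Jul 8, 1936 → Jul 8, 1937: 365 days.
Jul 8, 1937 → Aug 8, 1937: 31 days (July has 31).
Aug 8, 1937 → Sep 8, 1937: 31 days (August has 31).
Sep 8, 1937 → Oct 8, 1937: 30 days (September has 30).
Oct 8, 1937 → Nov 8, 1937: 31 days (October has 31).
Nov 8, 1937 → Dec 8, 1937: 30 days (November has 30).
Dec 8, 1937 → Jan 8, 1938: 31 days (December has 31).
Jan 8, 1938 → Feb 8, 1938: 31 days (January has 31).
Feb 8, 1938 → Mar 8, 1938: 28 days (February has 28).
Mar 8, 1938 → Apr 8, 1938: 31 days (March has 31).
Apr 8, 1938 → May 8, 1938: 30 days (April has 30).
May 8, 1938 → Jun 8, 1938: 31 days (May has 31).
Jun 8, 1938 → Jun 19, 1938: 11 days.
Total: 7286 days.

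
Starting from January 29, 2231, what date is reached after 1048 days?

+365 (one year) → Jan 29, 2232 (683 left).
+366 (one year; includes Feb 29, 2232) → Jan 29, 2233 (317 left).
Jan has 31 days: +3 → Feb 1, 2233 (314 left).
Feb has 28 days: +28 → Mar 1, 2233 (286 left).
Mar has 31 days: +31 → Apr 1, 2233 (255 left).
Apr has 30 days: +30 → May 1, 2233 (225 left).
May has 31 days: +31 → Jun 1, 2233 (194 left).
Jun has 30 days: +30 → Jul 1, 2233 (164 left).
Jul has 31 days: +31 → Aug 1, 2233 (133 left).
Aug has 31 days: +31 → Sep 1, 2233 (102 left).
Sep has 30 days: +30 → Oct 1, 2233 (72 left).
Oct has 31 days: +31 → Nov 1, 2233 (41 left).
Nov has 30 days: +30 → Dec 1, 2233 (11 left).
+11 → Dec 12, 2233.

December 12, 2233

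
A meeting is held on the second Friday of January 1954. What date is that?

January 1, 1954 is a Friday.
The first Friday is therefore January 1 (same day).
The second Friday is 1 + 1×7 = January 8.

January 8, 1954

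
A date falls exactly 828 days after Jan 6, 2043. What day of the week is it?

First find the weekday of Jan 6, 2043. Doomsday rule: the anchor day for the 2000s is Tuesday. For year 43: 43÷12 = 3 r 7, and 7÷4 = 1, so 3+7+1 = 11.
Tuesday + 11 ≡ Saturday — that's 2043's doomsday.
In January the doomsday date is Jan 3 (2043 is not a leap year).
Jan 6 is 3 days after Jan 3; 3 mod 7 = 3, so Saturday + 3 = Tuesday.
828 mod 7 = 2, so 828 days after a Tuesday is Tuesday + 2 = Thursday.

Thursday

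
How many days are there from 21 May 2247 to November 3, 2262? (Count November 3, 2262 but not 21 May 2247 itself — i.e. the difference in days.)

May 21, 2247 → May 21, 2248: 366 days (Feb 29, 2248 is in that span).
May 21, 2248 → May 21, 2249: 365 days.
May 21, 2249 → May 21, 2250: 365 days.
May 21, 2250 → May 21, 2251: 365 days.
May 21, 2251 → May 21, 2252: 366 days (Feb 29, 2252 is in that span).
May 21, 2252 → May 21, 2253: 365 days.
May 21, 2253 → May 21, 2254: 365 days.
May 21, 2254 → May 21, 2255: 365 days.
May 21, 2255 → May 21, 2256: 366 days (Feb 29, 2256 is in that span).
May 21, 2256 → May 21, 2257: 365 days.
May 21, 2257 → May 21, 2258: 365 days.
May 21, 2258 → May 21, 2259: 365 days.
May 21, 2259 → May 21, 2260: 366 days (Feb 29, 2260 is in that span).
May 21, 2260 → May 21, 2261: 365 days.
May 21, 2261 → May 21, 2262: 365 days.
May 21, 2262 → Jun 21, 2262: 31 days (May has 31).
Jun 21, 2262 → Jul 21, 2262: 30 days (June has 30).
Jul 21, 2262 → Aug 21, 2262: 31 days (July has 31).
Aug 21, 2262 → Sep 21, 2262: 31 days (August has 31).
Sep 21, 2262 → Oct 21, 2262: 30 days (September has 30).
Oct 21, 2262 → Nov 3, 2262: 13 days.
Total: 5645 days.

5645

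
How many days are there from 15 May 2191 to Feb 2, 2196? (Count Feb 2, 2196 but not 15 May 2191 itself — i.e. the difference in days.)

1724

May 15, 2191 → May 15, 2192: 366 days (Feb 29, 2192 is in that span).
May 15, 2192 → May 15, 2193: 365 days.
May 15, 2193 → May 15, 2194: 365 days.
May 15, 2194 → May 15, 2195: 365 days.
May 15, 2195 → Jun 15, 2195: 31 days (May has 31).
Jun 15, 2195 → Jul 15, 2195: 30 days (June has 30).
Jul 15, 2195 → Aug 15, 2195: 31 days (July has 31).
Aug 15, 2195 → Sep 15, 2195: 31 days (August has 31).
Sep 15, 2195 → Oct 15, 2195: 30 days (September has 30).
Oct 15, 2195 → Nov 15, 2195: 31 days (October has 31).
Nov 15, 2195 → Dec 15, 2195: 30 days (November has 30).
Dec 15, 2195 → Jan 15, 2196: 31 days (December has 31).
Jan 15, 2196 → Feb 2, 2196: 18 days.
Total: 1724 days.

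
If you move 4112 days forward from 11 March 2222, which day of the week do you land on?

First find the weekday of Mar 11, 2222. Doomsday rule: the anchor day for the 2200s is Friday. For year 22: 22÷12 = 1 r 10, and 10÷4 = 2, so 1+10+2 = 13.
Friday + 13 ≡ Thursday — that's 2222's doomsday.
In March the doomsday date is Mar 14.
Mar 11 is 3 days before Mar 14; 3 mod 7 = 3, so Thursday − 3 = Monday.
4112 mod 7 = 3, so 4112 days after a Monday is Monday + 3 = Thursday.

Thursday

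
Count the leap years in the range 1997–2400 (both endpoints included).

98

Multiples of 4 in [1997,2400]: 101.
Of those, multiples of 100: 5 (not leap unless ÷400).
Multiples of 400: 2.
Leap years = 101 − 5 + 2 = 98.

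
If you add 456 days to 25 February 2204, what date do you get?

May 26, 2205

+366 (one year; includes Feb 29, 2204) → Feb 25, 2205 (90 left).
Feb has 28 days: +4 → Mar 1, 2205 (86 left).
Mar has 31 days: +31 → Apr 1, 2205 (55 left).
Apr has 30 days: +30 → May 1, 2205 (25 left).
+25 → May 26, 2205.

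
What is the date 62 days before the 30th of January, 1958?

November 29, 1957

−30 → Dec 31, 1957 (end of Dec, 31 days; 32 left).
−31 → Nov 30, 1957 (end of Nov, 30 days; 1 left).
−1 → Nov 29, 1957.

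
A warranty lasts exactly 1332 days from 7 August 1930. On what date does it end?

+365 (one year) → Aug 7, 1931 (967 left).
+366 (one year; includes Feb 29, 1932) → Aug 7, 1932 (601 left).
+365 (one year) → Aug 7, 1933 (236 left).
Aug has 31 days: +25 → Sep 1, 1933 (211 left).
Sep has 30 days: +30 → Oct 1, 1933 (181 left).
Oct has 31 days: +31 → Nov 1, 1933 (150 left).
Nov has 30 days: +30 → Dec 1, 1933 (120 left).
Dec has 31 days: +31 → Jan 1, 1934 (89 left).
Jan has 31 days: +31 → Feb 1, 1934 (58 left).
Feb has 28 days: +28 → Mar 1, 1934 (30 left).
+30 → Mar 31, 1934.

March 31, 1934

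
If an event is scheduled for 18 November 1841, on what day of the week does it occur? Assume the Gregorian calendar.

Thursday

January 1, 1841 is a Friday.
Jan 1, 1841 → Feb 1, 1841: 31 days (January has 31).
Feb 1, 1841 → Mar 1, 1841: 28 days (February has 28).
Mar 1, 1841 → Apr 1, 1841: 31 days (March has 31).
Apr 1, 1841 → May 1, 1841: 30 days (April has 30).
May 1, 1841 → Jun 1, 1841: 31 days (May has 31).
Jun 1, 1841 → Jul 1, 1841: 30 days (June has 30).
Jul 1, 1841 → Aug 1, 1841: 31 days (July has 31).
Aug 1, 1841 → Sep 1, 1841: 31 days (August has 31).
Sep 1, 1841 → Oct 1, 1841: 30 days (September has 30).
Oct 1, 1841 → Nov 1, 1841: 31 days (October has 31).
Nov 1, 1841 → Nov 18, 1841: 17 days.
Total: 321 days.
321 mod 7 = 6, so Friday + 6 = Thursday.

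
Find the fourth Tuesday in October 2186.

October 24, 2186

October 1, 2186 is a Sunday.
The first Tuesday is therefore October 3 (2 days later).
The fourth Tuesday is 3 + 3×7 = October 24.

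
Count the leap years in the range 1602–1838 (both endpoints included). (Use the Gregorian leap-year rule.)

Multiples of 4 in [1602,1838]: 59.
Of those, multiples of 100: 2 (not leap unless ÷400).
Multiples of 400: 0.
Leap years = 59 − 2 + 0 = 57.

57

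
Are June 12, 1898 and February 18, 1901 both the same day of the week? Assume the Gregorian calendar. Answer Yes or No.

From Jun 12, 1898 to Feb 18, 1901 is 981 days.
981 mod 7 = 1, so they are different weekdays.
(Jun 12, 1898 is a Sunday; Feb 18, 1901 is a Monday.)

No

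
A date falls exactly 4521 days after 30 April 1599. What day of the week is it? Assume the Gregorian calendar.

Apr 30, 1599 is a Friday.
4521 mod 7 = 6, so 4521 days after a Friday is Friday + 6 = Thursday.

Thursday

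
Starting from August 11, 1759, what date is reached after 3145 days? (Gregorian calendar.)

+366 (one year; includes Feb 29, 1760) → Aug 11, 1760 (2779 left).
+365 (one year) → Aug 11, 1761 (2414 left).
+365 (one year) → Aug 11, 1762 (2049 left).
+365 (one year) → Aug 11, 1763 (1684 left).
+366 (one year; includes Feb 29, 1764) → Aug 11, 1764 (1318 left).
+365 (one year) → Aug 11, 1765 (953 left).
+365 (one year) → Aug 11, 1766 (588 left).
+365 (one year) → Aug 11, 1767 (223 left).
Aug has 31 days: +21 → Sep 1, 1767 (202 left).
Sep has 30 days: +30 → Oct 1, 1767 (172 left).
Oct has 31 days: +31 → Nov 1, 1767 (141 left).
Nov has 30 days: +30 → Dec 1, 1767 (111 left).
Dec has 31 days: +31 → Jan 1, 1768 (80 left).
Jan has 31 days: +31 → Feb 1, 1768 (49 left).
Feb has 29 days: +29 → Mar 1, 1768 (20 left).
+20 → Mar 21, 1768.

March 21, 1768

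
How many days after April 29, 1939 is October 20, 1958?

7114

Apr 29, 1939 → Apr 29, 1940: 366 days (Feb 29, 1940 is in that span).
Apr 29, 1940 → Apr 29, 1941: 365 days.
Apr 29, 1941 → Apr 29, 1942: 365 days.
Apr 29, 1942 → Apr 29, 1943: 365 days.
Apr 29, 1943 → Apr 29, 1944: 366 days (Feb 29, 1944 is in that span).
Apr 29, 1944 → Apr 29, 1945: 365 days.
Apr 29, 1945 → Apr 29, 1946: 365 days.
Apr 29, 1946 → Apr 29, 1947: 365 days.
Apr 29, 1947 → Apr 29, 1948: 366 days (Feb 29, 1948 is in that span).
Apr 29, 1948 → Apr 29, 1949: 365 days.
Apr 29, 1949 → Apr 29, 1950: 365 days.
Apr 29, 1950 → Apr 29, 1951: 365 days.
Apr 29, 1951 → Apr 29, 1952: 366 days (Feb 29, 1952 is in that span).
Apr 29, 1952 → Apr 29, 1953: 365 days.
Apr 29, 1953 → Apr 29, 1954: 365 days.
Apr 29, 1954 → Apr 29, 1955: 365 days.
Apr 29, 1955 → Apr 29, 1956: 366 days (Feb 29, 1956 is in that span).
Apr 29, 1956 → Apr 29, 1957: 365 days.
Apr 29, 1957 → Apr 29, 1958: 365 days.
Apr 29, 1958 → May 29, 1958: 30 days (April has 30).
May 29, 1958 → Jun 29, 1958: 31 days (May has 31).
Jun 29, 1958 → Jul 29, 1958: 30 days (June has 30).
Jul 29, 1958 → Aug 29, 1958: 31 days (July has 31).
Aug 29, 1958 → Sep 29, 1958: 31 days (August has 31).
Sep 29, 1958 → Oct 20, 1958: 21 days.
Total: 7114 days.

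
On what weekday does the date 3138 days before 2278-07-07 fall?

Friday

Jul 7, 2278 is a Sunday.
3138 mod 7 = 2, so 3138 days before a Sunday is Sunday − 2 = Friday.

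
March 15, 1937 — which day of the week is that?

January 1, 1937 is a Friday.
Jan 1, 1937 → Feb 1, 1937: 31 days (January has 31).
Feb 1, 1937 → Mar 1, 1937: 28 days (February has 28).
Mar 1, 1937 → Mar 15, 1937: 14 days.
Total: 73 days.
73 mod 7 = 3, so Friday + 3 = Monday.

Monday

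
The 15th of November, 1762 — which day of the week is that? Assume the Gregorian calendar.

Monday

Doomsday rule: the anchor day for the 1700s is Sunday. For year 62: 62÷12 = 5 r 2, and 2÷4 = 0, so 5+2+0 = 7.
Sunday + 7 ≡ Sunday — that's 1762's doomsday.
In November the doomsday date is Nov 7.
Nov 15 is 8 days after Nov 7; 8 mod 7 = 1, so Sunday + 1 = Monday.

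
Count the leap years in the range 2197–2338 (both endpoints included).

33

Multiples of 4 in [2197,2338]: 35.
Of those, multiples of 100: 2 (not leap unless ÷400).
Multiples of 400: 0.
Leap years = 35 − 2 + 0 = 33.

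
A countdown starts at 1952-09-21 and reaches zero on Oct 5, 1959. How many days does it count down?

Sep 21, 1952 → Sep 21, 1953: 365 days.
Sep 21, 1953 → Sep 21, 1954: 365 days.
Sep 21, 1954 → Sep 21, 1955: 365 days.
Sep 21, 1955 → Sep 21, 1956: 366 days (Feb 29, 1956 is in that span).
Sep 21, 1956 → Sep 21, 1957: 365 days.
Sep 21, 1957 → Sep 21, 1958: 365 days.
Sep 21, 1958 → Oct 21, 1958: 30 days (September has 30).
Oct 21, 1958 → Nov 21, 1958: 31 days (October has 31).
Nov 21, 1958 → Dec 21, 1958: 30 days (November has 30).
Dec 21, 1958 → Jan 21, 1959: 31 days (December has 31).
Jan 21, 1959 → Feb 21, 1959: 31 days (January has 31).
Feb 21, 1959 → Mar 21, 1959: 28 days (February has 28).
Mar 21, 1959 → Apr 21, 1959: 31 days (March has 31).
Apr 21, 1959 → May 21, 1959: 30 days (April has 30).
May 21, 1959 → Jun 21, 1959: 31 days (May has 31).
Jun 21, 1959 → Jul 21, 1959: 30 days (June has 30).
Jul 21, 1959 → Aug 21, 1959: 31 days (July has 31).
Aug 21, 1959 → Sep 21, 1959: 31 days (August has 31).
Sep 21, 1959 → Oct 5, 1959: 14 days.
Total: 2570 days.

2570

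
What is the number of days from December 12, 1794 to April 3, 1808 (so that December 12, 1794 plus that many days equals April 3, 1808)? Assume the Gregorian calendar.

4860

Dec 12, 1794 → Dec 12, 1795: 365 days.
Dec 12, 1795 → Dec 12, 1796: 366 days (Feb 29, 1796 is in that span).
Dec 12, 1796 → Dec 12, 1797: 365 days.
Dec 12, 1797 → Dec 12, 1798: 365 days.
Dec 12, 1798 → Dec 12, 1799: 365 days.
Dec 12, 1799 → Dec 12, 1800: 365 days.
Dec 12, 1800 → Dec 12, 1801: 365 days.
Dec 12, 1801 → Dec 12, 1802: 365 days.
Dec 12, 1802 → Dec 12, 1803: 365 days.
Dec 12, 1803 → Dec 12, 1804: 366 days (Feb 29, 1804 is in that span).
Dec 12, 1804 → Dec 12, 1805: 365 days.
Dec 12, 1805 → Dec 12, 1806: 365 days.
Dec 12, 1806 → Dec 12, 1807: 365 days.
Dec 12, 1807 → Jan 12, 1808: 31 days (December has 31).
Jan 12, 1808 → Feb 12, 1808: 31 days (January has 31).
Feb 12, 1808 → Mar 12, 1808: 29 days (February has 29).
Mar 12, 1808 → Apr 3, 1808: 22 days.
Total: 4860 days.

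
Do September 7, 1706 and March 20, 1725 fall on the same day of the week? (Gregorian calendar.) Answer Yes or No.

From Sep 7, 1706 to Mar 20, 1725 is 6769 days.
6769 mod 7 = 0, so they are the same weekday.
(Sep 7, 1706 is a Tuesday; Mar 20, 1725 is a Tuesday.)

Yes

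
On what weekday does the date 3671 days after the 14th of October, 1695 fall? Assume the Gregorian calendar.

Monday

First find the weekday of Oct 14, 1695. Doomsday rule: the anchor day for the 1600s is Tuesday. For year 95: 95÷12 = 7 r 11, and 11÷4 = 2, so 7+11+2 = 20.
Tuesday + 20 ≡ Monday — that's 1695's doomsday.
In October the doomsday date is Oct 10.
Oct 14 is 4 days after Oct 10; 4 mod 7 = 4, so Monday + 4 = Friday.
3671 mod 7 = 3, so 3671 days after a Friday is Friday + 3 = Monday.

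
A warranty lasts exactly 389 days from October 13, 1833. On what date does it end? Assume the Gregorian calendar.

November 6, 1834

Oct has 31 days: +19 → Nov 1, 1833 (370 left).
Nov has 30 days: +30 → Dec 1, 1833 (340 left).
Dec has 31 days: +31 → Jan 1, 1834 (309 left).
Jan has 31 days: +31 → Feb 1, 1834 (278 left).
Feb has 28 days: +28 → Mar 1, 1834 (250 left).
Mar has 31 days: +31 → Apr 1, 1834 (219 left).
Apr has 30 days: +30 → May 1, 1834 (189 left).
May has 31 days: +31 → Jun 1, 1834 (158 left).
Jun has 30 days: +30 → Jul 1, 1834 (128 left).
Jul has 31 days: +31 → Aug 1, 1834 (97 left).
Aug has 31 days: +31 → Sep 1, 1834 (66 left).
Sep has 30 days: +30 → Oct 1, 1834 (36 left).
Oct has 31 days: +31 → Nov 1, 1834 (5 left).
+5 → Nov 6, 1834.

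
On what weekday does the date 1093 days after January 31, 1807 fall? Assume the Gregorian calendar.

Sunday

Jan 31, 1807 is a Saturday.
1093 mod 7 = 1, so 1093 days after a Saturday is Saturday + 1 = Sunday.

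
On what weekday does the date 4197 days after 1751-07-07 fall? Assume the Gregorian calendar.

Sunday

First find the weekday of Jul 7, 1751. Doomsday rule: the anchor day for the 1700s is Sunday. For year 51: 51÷12 = 4 r 3, and 3÷4 = 0, so 4+3+0 = 7.
Sunday + 7 ≡ Sunday — that's 1751's doomsday.
In July the doomsday date is Jul 11.
Jul 7 is 4 days before Jul 11; 4 mod 7 = 4, so Sunday − 4 = Wednesday.
4197 mod 7 = 4, so 4197 days after a Wednesday is Wednesday + 4 = Sunday.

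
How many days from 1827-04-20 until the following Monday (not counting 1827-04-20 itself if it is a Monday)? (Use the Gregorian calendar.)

3

Apr 20, 1827 is a Friday.
From Friday to the next Monday is 3 days.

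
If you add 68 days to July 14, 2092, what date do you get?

September 20, 2092

Jul has 31 days: +18 → Aug 1, 2092 (50 left).
Aug has 31 days: +31 → Sep 1, 2092 (19 left).
+19 → Sep 20, 2092.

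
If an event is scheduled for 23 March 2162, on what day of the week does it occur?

Tuesday

Doomsday rule: the anchor day for the 2100s is Sunday. For year 62: 62÷12 = 5 r 2, and 2÷4 = 0, so 5+2+0 = 7.
Sunday + 7 ≡ Sunday — that's 2162's doomsday.
In March the doomsday date is Mar 14.
Mar 23 is 9 days after Mar 14; 9 mod 7 = 2, so Sunday + 2 = Tuesday.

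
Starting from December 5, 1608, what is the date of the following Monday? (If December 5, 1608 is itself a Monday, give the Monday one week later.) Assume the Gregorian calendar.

Dec 5, 1608 is a Friday.
From Friday to the next Monday is 3 days.
Dec 5, 1608 + 3 = Dec 8, 1608.

December 8, 1608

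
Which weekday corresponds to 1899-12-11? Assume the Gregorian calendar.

Monday

January 1, 1899 is a Sunday.
Jan 1, 1899 → Feb 1, 1899: 31 days (January has 31).
Feb 1, 1899 → Mar 1, 1899: 28 days (February has 28).
Mar 1, 1899 → Apr 1, 1899: 31 days (March has 31).
Apr 1, 1899 → May 1, 1899: 30 days (April has 30).
May 1, 1899 → Jun 1, 1899: 31 days (May has 31).
Jun 1, 1899 → Jul 1, 1899: 30 days (June has 30).
Jul 1, 1899 → Aug 1, 1899: 31 days (July has 31).
Aug 1, 1899 → Sep 1, 1899: 31 days (August has 31).
Sep 1, 1899 → Oct 1, 1899: 30 days (September has 30).
Oct 1, 1899 → Nov 1, 1899: 31 days (October has 31).
Nov 1, 1899 → Dec 1, 1899: 30 days (November has 30).
Dec 1, 1899 → Dec 11, 1899: 10 days.
Total: 344 days.
344 mod 7 = 1, so Sunday + 1 = Monday.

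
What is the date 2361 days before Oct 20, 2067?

May 3, 2061

−365 (one year) → Oct 20, 2066 (1996 left).
−365 (one year) → Oct 20, 2065 (1631 left).
−365 (one year) → Oct 20, 2064 (1266 left).
−366 (one year; includes Feb 29, 2064) → Oct 20, 2063 (900 left).
−365 (one year) → Oct 20, 2062 (535 left).
−365 (one year) → Oct 20, 2061 (170 left).
−20 → Sep 30, 2061 (end of Sep, 30 days; 150 left).
−30 → Aug 31, 2061 (end of Aug, 31 days; 120 left).
−31 → Jul 31, 2061 (end of Jul, 31 days; 89 left).
−31 → Jun 30, 2061 (end of Jun, 30 days; 58 left).
−30 → May 31, 2061 (end of May, 31 days; 28 left).
−28 → May 3, 2061.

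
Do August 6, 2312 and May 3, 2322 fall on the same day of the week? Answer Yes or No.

From Aug 6, 2312 to May 3, 2322 is 3557 days.
3557 mod 7 = 1, so they are different weekdays.
(Aug 6, 2312 is a Tuesday; May 3, 2322 is a Wednesday.)

No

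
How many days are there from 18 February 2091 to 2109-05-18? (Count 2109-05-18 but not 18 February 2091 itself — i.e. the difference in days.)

6663

Feb 18, 2091 → Feb 18, 2092: 365 days.
Feb 18, 2092 → Feb 18, 2093: 366 days (Feb 29, 2092 is in that span).
Feb 18, 2093 → Feb 18, 2094: 365 days.
Feb 18, 2094 → Feb 18, 2095: 365 days.
Feb 18, 2095 → Feb 18, 2096: 365 days.
Feb 18, 2096 → Feb 18, 2097: 366 days (Feb 29, 2096 is in that span).
Feb 18, 2097 → Feb 18, 2098: 365 days.
Feb 18, 2098 → Feb 18, 2099: 365 days.
Feb 18, 2099 → Feb 18, 2100: 365 days.
Feb 18, 2100 → Feb 18, 2101: 365 days.
Feb 18, 2101 → Feb 18, 2102: 365 days.
Feb 18, 2102 → Feb 18, 2103: 365 days.
Feb 18, 2103 → Feb 18, 2104: 365 days.
Feb 18, 2104 → Feb 18, 2105: 366 days (Feb 29, 2104 is in that span).
Feb 18, 2105 → Feb 18, 2106: 365 days.
Feb 18, 2106 → Feb 18, 2107: 365 days.
Feb 18, 2107 → Feb 18, 2108: 365 days.
Feb 18, 2108 → Feb 18, 2109: 366 days (Feb 29, 2108 is in that span).
Feb 18, 2109 → Mar 18, 2109: 28 days (February has 28).
Mar 18, 2109 → Apr 18, 2109: 31 days (March has 31).
Apr 18, 2109 → May 18, 2109: 30 days.
Total: 6663 days.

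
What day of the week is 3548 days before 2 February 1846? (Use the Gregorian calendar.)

Tuesday

First find the weekday of Feb 2, 1846. Doomsday rule: the anchor day for the 1800s is Friday. For year 46: 46÷12 = 3 r 10, and 10÷4 = 2, so 3+10+2 = 15.
Friday + 15 ≡ Saturday — that's 1846's doomsday.
In February the doomsday date is Feb 28 (1846 is not a leap year).
Feb 2 is 26 days before Feb 28; 26 mod 7 = 5, so Saturday − 5 = Monday.
3548 mod 7 = 6, so 3548 days before a Monday is Monday − 6 = Tuesday.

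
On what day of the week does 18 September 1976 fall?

Saturday

Doomsday rule: the anchor day for the 1900s is Wednesday. For year 76: 76÷12 = 6 r 4, and 4÷4 = 1, so 6+4+1 = 11.
Wednesday + 11 ≡ Sunday — that's 1976's doomsday.
In September the doomsday date is Sep 5.
Sep 18 is 13 days after Sep 5; 13 mod 7 = 6, so Sunday + 6 = Saturday.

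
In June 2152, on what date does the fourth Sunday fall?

June 25, 2152

June 1, 2152 is a Thursday.
The first Sunday is therefore June 4 (3 days later).
The fourth Sunday is 4 + 3×7 = June 25.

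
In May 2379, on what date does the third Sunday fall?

May 1, 2379 is a Tuesday.
The first Sunday is therefore May 6 (5 days later).
The third Sunday is 6 + 2×7 = May 20.

May 20, 2379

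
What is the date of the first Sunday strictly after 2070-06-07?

June 8, 2070

Jun 7, 2070 is a Saturday.
From Saturday to the next Sunday is 1 day.
Jun 7, 2070 + 1 = Jun 8, 2070.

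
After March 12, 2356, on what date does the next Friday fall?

Mar 12, 2356 is a Monday.
From Monday to the next Friday is 4 days.
Mar 12, 2356 + 4 = Mar 16, 2356.

March 16, 2356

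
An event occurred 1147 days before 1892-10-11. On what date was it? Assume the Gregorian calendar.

−366 (one year; includes Feb 29, 1892) → Oct 11, 1891 (781 left).
−365 (one year) → Oct 11, 1890 (416 left).
−365 (one year) → Oct 11, 1889 (51 left).
−11 → Sep 30, 1889 (end of Sep, 30 days; 40 left).
−30 → Aug 31, 1889 (end of Aug, 31 days; 10 left).
−10 → Aug 21, 1889.

August 21, 1889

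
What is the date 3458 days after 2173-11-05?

April 25, 2183

+365 (one year) → Nov 5, 2174 (3093 left).
+365 (one year) → Nov 5, 2175 (2728 left).
+366 (one year; includes Feb 29, 2176) → Nov 5, 2176 (2362 left).
+365 (one year) → Nov 5, 2177 (1997 left).
+365 (one year) → Nov 5, 2178 (1632 left).
+365 (one year) → Nov 5, 2179 (1267 left).
+366 (one year; includes Feb 29, 2180) → Nov 5, 2180 (901 left).
+365 (one year) → Nov 5, 2181 (536 left).
+365 (one year) → Nov 5, 2182 (171 left).
Nov has 30 days: +26 → Dec 1, 2182 (145 left).
Dec has 31 days: +31 → Jan 1, 2183 (114 left).
Jan has 31 days: +31 → Feb 1, 2183 (83 left).
Feb has 28 days: +28 → Mar 1, 2183 (55 left).
Mar has 31 days: +31 → Apr 1, 2183 (24 left).
+24 → Apr 25, 2183.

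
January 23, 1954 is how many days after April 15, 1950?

Apr 15, 1950 → Apr 15, 1951: 365 days.
Apr 15, 1951 → Apr 15, 1952: 366 days (Feb 29, 1952 is in that span).
Apr 15, 1952 → Apr 15, 1953: 365 days.
Apr 15, 1953 → May 15, 1953: 30 days (April has 30).
May 15, 1953 → Jun 15, 1953: 31 days (May has 31).
Jun 15, 1953 → Jul 15, 1953: 30 days (June has 30).
Jul 15, 1953 → Aug 15, 1953: 31 days (July has 31).
Aug 15, 1953 → Sep 15, 1953: 31 days (August has 31).
Sep 15, 1953 → Oct 15, 1953: 30 days (September has 30).
Oct 15, 1953 → Nov 15, 1953: 31 days (October has 31).
Nov 15, 1953 → Dec 15, 1953: 30 days (November has 30).
Dec 15, 1953 → Jan 15, 1954: 31 days (December has 31).
Jan 15, 1954 → Jan 23, 1954: 8 days.
Total: 1379 days.

1379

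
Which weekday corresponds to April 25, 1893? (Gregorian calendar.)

Doomsday rule: the anchor day for the 1800s is Friday. For year 93: 93÷12 = 7 r 9, and 9÷4 = 2, so 7+9+2 = 18.
Friday + 18 ≡ Tuesday — that's 1893's doomsday.
In April the doomsday date is Apr 4.
Apr 25 is 21 days after Apr 4; 21 mod 7 = 0, so Tuesday + 0 = Tuesday.

Tuesday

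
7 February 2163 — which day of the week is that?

Monday

Doomsday rule: the anchor day for the 2100s is Sunday. For year 63: 63÷12 = 5 r 3, and 3÷4 = 0, so 5+3+0 = 8.
Sunday + 8 ≡ Monday — that's 2163's doomsday.
In February the doomsday date is Feb 28 (2163 is not a leap year).
Feb 7 is 21 days before Feb 28; 21 mod 7 = 0, so Monday − 0 = Monday.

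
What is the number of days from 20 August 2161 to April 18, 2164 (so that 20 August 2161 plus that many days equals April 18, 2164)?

972

Aug 20, 2161 → Aug 20, 2162: 365 days.
Aug 20, 2162 → Aug 20, 2163: 365 days.
Aug 20, 2163 → Sep 20, 2163: 31 days (August has 31).
Sep 20, 2163 → Oct 20, 2163: 30 days (September has 30).
Oct 20, 2163 → Nov 20, 2163: 31 days (October has 31).
Nov 20, 2163 → Dec 20, 2163: 30 days (November has 30).
Dec 20, 2163 → Jan 20, 2164: 31 days (December has 31).
Jan 20, 2164 → Feb 20, 2164: 31 days (January has 31).
Feb 20, 2164 → Mar 20, 2164: 29 days (February has 29).
Mar 20, 2164 → Apr 18, 2164: 29 days.
Total: 972 days.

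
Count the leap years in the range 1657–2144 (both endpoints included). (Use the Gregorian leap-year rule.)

118

Multiples of 4 in [1657,2144]: 122.
Of those, multiples of 100: 5 (not leap unless ÷400).
Multiples of 400: 1.
Leap years = 122 − 5 + 1 = 118.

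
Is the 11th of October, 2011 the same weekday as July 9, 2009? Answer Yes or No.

From Jul 9, 2009 to Oct 11, 2011 is 824 days.
824 mod 7 = 5, so they are different weekdays.
(Jul 9, 2009 is a Thursday; Oct 11, 2011 is a Tuesday.)

No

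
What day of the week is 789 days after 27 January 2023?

Jan 27, 2023 is a Friday.
789 mod 7 = 5, so 789 days after a Friday is Friday + 5 = Wednesday.

Wednesday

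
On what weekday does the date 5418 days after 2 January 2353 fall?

Friday

Jan 2, 2353 is a Friday.
5418 mod 7 = 0, so 5418 days after a Friday is Friday + 0 = Friday.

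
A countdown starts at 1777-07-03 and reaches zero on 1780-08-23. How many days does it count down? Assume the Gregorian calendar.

1147

Jul 3, 1777 → Jul 3, 1778: 365 days.
Jul 3, 1778 → Jul 3, 1779: 365 days.
Jul 3, 1779 → Jul 3, 1780: 366 days (Feb 29, 1780 is in that span).
Jul 3, 1780 → Aug 3, 1780: 31 days (July has 31).
Aug 3, 1780 → Aug 23, 1780: 20 days.
Total: 1147 days.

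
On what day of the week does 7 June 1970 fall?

Doomsday rule: the anchor day for the 1900s is Wednesday. For year 70: 70÷12 = 5 r 10, and 10÷4 = 2, so 5+10+2 = 17.
Wednesday + 17 ≡ Saturday — that's 1970's doomsday.
In June the doomsday date is Jun 6.
Jun 7 is 1 day after Jun 6; 1 mod 7 = 1, so Saturday + 1 = Sunday.

Sunday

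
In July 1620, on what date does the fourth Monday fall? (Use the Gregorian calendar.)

July 27, 1620

July 1, 1620 is a Wednesday.
The first Monday is therefore July 6 (5 days later).
The fourth Monday is 6 + 3×7 = July 27.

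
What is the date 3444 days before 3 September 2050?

March 30, 2041

−365 (one year) → Sep 3, 2049 (3079 left).
−365 (one year) → Sep 3, 2048 (2714 left).
−366 (one year; includes Feb 29, 2048) → Sep 3, 2047 (2348 left).
−365 (one year) → Sep 3, 2046 (1983 left).
−365 (one year) → Sep 3, 2045 (1618 left).
−365 (one year) → Sep 3, 2044 (1253 left).
−366 (one year; includes Feb 29, 2044) → Sep 3, 2043 (887 left).
−365 (one year) → Sep 3, 2042 (522 left).
−365 (one year) → Sep 3, 2041 (157 left).
−3 → Aug 31, 2041 (end of Aug, 31 days; 154 left).
−31 → Jul 31, 2041 (end of Jul, 31 days; 123 left).
−31 → Jun 30, 2041 (end of Jun, 30 days; 92 left).
−30 → May 31, 2041 (end of May, 31 days; 62 left).
−31 → Apr 30, 2041 (end of Apr, 30 days; 31 left).
−30 → Mar 31, 2041 (end of Mar, 31 days; 1 left).
−1 → Mar 30, 2041.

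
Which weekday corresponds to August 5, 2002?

Monday

Doomsday rule: the anchor day for the 2000s is Tuesday. For year 02: 2÷12 = 0 r 2, and 2÷4 = 0, so 0+2+0 = 2.
Tuesday + 2 ≡ Thursday — that's 2002's doomsday.
In August the doomsday date is Aug 8.
Aug 5 is 3 days before Aug 8; 3 mod 7 = 3, so Thursday − 3 = Monday.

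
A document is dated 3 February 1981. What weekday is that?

Tuesday

Doomsday rule: the anchor day for the 1900s is Wednesday. For year 81: 81÷12 = 6 r 9, and 9÷4 = 2, so 6+9+2 = 17.
Wednesday + 17 ≡ Saturday — that's 1981's doomsday.
In February the doomsday date is Feb 28 (1981 is not a leap year).
Feb 3 is 25 days before Feb 28; 25 mod 7 = 4, so Saturday − 4 = Tuesday.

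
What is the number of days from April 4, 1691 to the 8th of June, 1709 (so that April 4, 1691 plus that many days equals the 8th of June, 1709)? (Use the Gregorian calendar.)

Apr 4, 1691 → Apr 4, 1692: 366 days (Feb 29, 1692 is in that span).
Apr 4, 1692 → Apr 4, 1693: 365 days.
Apr 4, 1693 → Apr 4, 1694: 365 days.
Apr 4, 1694 → Apr 4, 1695: 365 days.
Apr 4, 1695 → Apr 4, 1696: 366 days (Feb 29, 1696 is in that span).
Apr 4, 1696 → Apr 4, 1697: 365 days.
Apr 4, 1697 → Apr 4, 1698: 365 days.
Apr 4, 1698 → Apr 4, 1699: 365 days.
Apr 4, 1699 → Apr 4, 1700: 365 days.
Apr 4, 1700 → Apr 4, 1701: 365 days.
Apr 4, 1701 → Apr 4, 1702: 365 days.
Apr 4, 1702 → Apr 4, 1703: 365 days.
Apr 4, 1703 → Apr 4, 1704: 366 days (Feb 29, 1704 is in that span).
Apr 4, 1704 → Apr 4, 1705: 365 days.
Apr 4, 1705 → Apr 4, 1706: 365 days.
Apr 4, 1706 → Apr 4, 1707: 365 days.
Apr 4, 1707 → Apr 4, 1708: 366 days (Feb 29, 1708 is in that span).
Apr 4, 1708 → Apr 4, 1709: 365 days.
Apr 4, 1709 → May 4, 1709: 30 days (April has 30).
May 4, 1709 → Jun 4, 1709: 31 days (May has 31).
Jun 4, 1709 → Jun 8, 1709: 4 days.
Total: 6639 days.

6639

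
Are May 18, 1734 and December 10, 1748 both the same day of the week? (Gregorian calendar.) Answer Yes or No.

Yes

From May 18, 1734 to Dec 10, 1748 is 5320 days.
5320 mod 7 = 0, so they are the same weekday.
(May 18, 1734 is a Tuesday; Dec 10, 1748 is a Tuesday.)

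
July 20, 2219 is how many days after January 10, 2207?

4574

Jan 10, 2207 → Jan 10, 2208: 365 days.
Jan 10, 2208 → Jan 10, 2209: 366 days (Feb 29, 2208 is in that span).
Jan 10, 2209 → Jan 10, 2210: 365 days.
Jan 10, 2210 → Jan 10, 2211: 365 days.
Jan 10, 2211 → Jan 10, 2212: 365 days.
Jan 10, 2212 → Jan 10, 2213: 366 days (Feb 29, 2212 is in that span).
Jan 10, 2213 → Jan 10, 2214: 365 days.
Jan 10, 2214 → Jan 10, 2215: 365 days.
Jan 10, 2215 → Jan 10, 2216: 365 days.
Jan 10, 2216 → Jan 10, 2217: 366 days (Feb 29, 2216 is in that span).
Jan 10, 2217 → Jan 10, 2218: 365 days.
Jan 10, 2218 → Jan 10, 2219: 365 days.
Jan 10, 2219 → Feb 10, 2219: 31 days (January has 31).
Feb 10, 2219 → Mar 10, 2219: 28 days (February has 28).
Mar 10, 2219 → Apr 10, 2219: 31 days (March has 31).
Apr 10, 2219 → May 10, 2219: 30 days (April has 30).
May 10, 2219 → Jun 10, 2219: 31 days (May has 31).
Jun 10, 2219 → Jul 10, 2219: 30 days (June has 30).
Jul 10, 2219 → Jul 20, 2219: 10 days.
Total: 4574 days.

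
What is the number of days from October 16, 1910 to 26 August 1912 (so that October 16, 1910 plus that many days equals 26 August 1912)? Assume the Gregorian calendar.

680

Oct 16, 1910 → Oct 16, 1911: 365 days.
Oct 16, 1911 → Nov 16, 1911: 31 days (October has 31).
Nov 16, 1911 → Dec 16, 1911: 30 days (November has 30).
Dec 16, 1911 → Jan 16, 1912: 31 days (December has 31).
Jan 16, 1912 → Feb 16, 1912: 31 days (January has 31).
Feb 16, 1912 → Mar 16, 1912: 29 days (February has 29).
Mar 16, 1912 → Apr 16, 1912: 31 days (March has 31).
Apr 16, 1912 → May 16, 1912: 30 days (April has 30).
May 16, 1912 → Jun 16, 1912: 31 days (May has 31).
Jun 16, 1912 → Jul 16, 1912: 30 days (June has 30).
Jul 16, 1912 → Aug 16, 1912: 31 days (July has 31).
Aug 16, 1912 → Aug 26, 1912: 10 days.
Total: 680 days.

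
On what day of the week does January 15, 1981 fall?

Thursday

Doomsday rule: the anchor day for the 1900s is Wednesday. For year 81: 81÷12 = 6 r 9, and 9÷4 = 2, so 6+9+2 = 17.
Wednesday + 17 ≡ Saturday — that's 1981's doomsday.
In January the doomsday date is Jan 3 (1981 is not a leap year).
Jan 15 is 12 days after Jan 3; 12 mod 7 = 5, so Saturday + 5 = Thursday.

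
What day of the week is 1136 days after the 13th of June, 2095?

First find the weekday of Jun 13, 2095. Doomsday rule: the anchor day for the 2000s is Tuesday. For year 95: 95÷12 = 7 r 11, and 11÷4 = 2, so 7+11+2 = 20.
Tuesday + 20 ≡ Monday — that's 2095's doomsday.
In June the doomsday date is Jun 6.
Jun 13 is 7 days after Jun 6; 7 mod 7 = 0, so Monday + 0 = Monday.
1136 mod 7 = 2, so 1136 days after a Monday is Monday + 2 = Wednesday.

Wednesday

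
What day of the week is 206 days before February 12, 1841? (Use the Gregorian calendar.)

First find the weekday of Feb 12, 1841. Doomsday rule: the anchor day for the 1800s is Friday. For year 41: 41÷12 = 3 r 5, and 5÷4 = 1, so 3+5+1 = 9.
Friday + 9 ≡ Sunday — that's 1841's doomsday.
In February the doomsday date is Feb 28 (1841 is not a leap year).
Feb 12 is 16 days before Feb 28; 16 mod 7 = 2, so Sunday − 2 = Friday.
206 mod 7 = 3, so 206 days before a Friday is Friday − 3 = Tuesday.

Tuesday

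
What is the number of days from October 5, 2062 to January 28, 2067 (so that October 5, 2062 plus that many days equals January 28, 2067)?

Oct 5, 2062 → Oct 5, 2063: 365 days.
Oct 5, 2063 → Oct 5, 2064: 366 days (Feb 29, 2064 is in that span).
Oct 5, 2064 → Oct 5, 2065: 365 days.
Oct 5, 2065 → Oct 5, 2066: 365 days.
Oct 5, 2066 → Nov 5, 2066: 31 days (October has 31).
Nov 5, 2066 → Dec 5, 2066: 30 days (November has 30).
Dec 5, 2066 → Jan 5, 2067: 31 days (December has 31).
Jan 5, 2067 → Jan 28, 2067: 23 days.
Total: 1576 days.

1576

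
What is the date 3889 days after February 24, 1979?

October 18, 1989

+365 (one year) → Feb 24, 1980 (3524 left).
+366 (one year; includes Feb 29, 1980) → Feb 24, 1981 (3158 left).
+365 (one year) → Feb 24, 1982 (2793 left).
+365 (one year) → Feb 24, 1983 (2428 left).
+365 (one year) → Feb 24, 1984 (2063 left).
+366 (one year; includes Feb 29, 1984) → Feb 24, 1985 (1697 left).
+365 (one year) → Feb 24, 1986 (1332 left).
+365 (one year) → Feb 24, 1987 (967 left).
+365 (one year) → Feb 24, 1988 (602 left).
+366 (one year; includes Feb 29, 1988) → Feb 24, 1989 (236 left).
Feb has 28 days: +5 → Mar 1, 1989 (231 left).
Mar has 31 days: +31 → Apr 1, 1989 (200 left).
Apr has 30 days: +30 → May 1, 1989 (170 left).
May has 31 days: +31 → Jun 1, 1989 (139 left).
Jun has 30 days: +30 → Jul 1, 1989 (109 left).
Jul has 31 days: +31 → Aug 1, 1989 (78 left).
Aug has 31 days: +31 → Sep 1, 1989 (47 left).
Sep has 30 days: +30 → Oct 1, 1989 (17 left).
+17 → Oct 18, 1989.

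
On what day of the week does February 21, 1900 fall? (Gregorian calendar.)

Doomsday rule: the anchor day for the 1900s is Wednesday. For year 00: 0÷12 = 0 r 0, and 0÷4 = 0, so 0+0+0 = 0.
Wednesday + 0 ≡ Wednesday — that's 1900's doomsday.
In February the doomsday date is Feb 28 (1900 is not a leap year (divisible by 100 but not 400)).
Feb 21 is 7 days before Feb 28; 7 mod 7 = 0, so Wednesday − 0 = Wednesday.

Wednesday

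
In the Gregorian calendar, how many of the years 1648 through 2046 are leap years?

Multiples of 4 in [1648,2046]: 100.
Of those, multiples of 100: 4 (not leap unless ÷400).
Multiples of 400: 1.
Leap years = 100 − 4 + 1 = 97.

97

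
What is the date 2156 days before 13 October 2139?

November 17, 2133

−365 (one year) → Oct 13, 2138 (1791 left).
−365 (one year) → Oct 13, 2137 (1426 left).
−365 (one year) → Oct 13, 2136 (1061 left).
−366 (one year; includes Feb 29, 2136) → Oct 13, 2135 (695 left).
−365 (one year) → Oct 13, 2134 (330 left).
−13 → Sep 30, 2134 (end of Sep, 30 days; 317 left).
−30 → Aug 31, 2134 (end of Aug, 31 days; 287 left).
−31 → Jul 31, 2134 (end of Jul, 31 days; 256 left).
−31 → Jun 30, 2134 (end of Jun, 30 days; 225 left).
−30 → May 31, 2134 (end of May, 31 days; 195 left).
−31 → Apr 30, 2134 (end of Apr, 30 days; 164 left).
−30 → Mar 31, 2134 (end of Mar, 31 days; 134 left).
−31 → Feb 28, 2134 (end of Feb, 28 days; 103 left).
−28 → Jan 31, 2134 (end of Jan, 31 days; 75 left).
−31 → Dec 31, 2133 (end of Dec, 31 days; 44 left).
−31 → Nov 30, 2133 (end of Nov, 30 days; 13 left).
−13 → Nov 17, 2133.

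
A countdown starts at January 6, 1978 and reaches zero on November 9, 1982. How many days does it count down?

Jan 6, 1978 → Jan 6, 1979: 365 days.
Jan 6, 1979 → Jan 6, 1980: 365 days.
Jan 6, 1980 → Jan 6, 1981: 366 days (Feb 29, 1980 is in that span).
Jan 6, 1981 → Jan 6, 1982: 365 days.
Jan 6, 1982 → Feb 6, 1982: 31 days (January has 31).
Feb 6, 1982 → Mar 6, 1982: 28 days (February has 28).
Mar 6, 1982 → Apr 6, 1982: 31 days (March has 31).
Apr 6, 1982 → May 6, 1982: 30 days (April has 30).
May 6, 1982 → Jun 6, 1982: 31 days (May has 31).
Jun 6, 1982 → Jul 6, 1982: 30 days (June has 30).
Jul 6, 1982 → Aug 6, 1982: 31 days (July has 31).
Aug 6, 1982 → Sep 6, 1982: 31 days (August has 31).
Sep 6, 1982 → Oct 6, 1982: 30 days (September has 30).
Oct 6, 1982 → Nov 6, 1982: 31 days (October has 31).
Nov 6, 1982 → Nov 9, 1982: 3 days.
Total: 1768 days.

1768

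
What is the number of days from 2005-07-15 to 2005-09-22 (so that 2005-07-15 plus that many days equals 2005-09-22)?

Jul 15, 2005 → Aug 15, 2005: 31 days (July has 31).
Aug 15, 2005 → Sep 15, 2005: 31 days (August has 31).
Sep 15, 2005 → Sep 22, 2005: 7 days.
Total: 69 days.

69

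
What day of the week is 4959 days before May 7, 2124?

May 7, 2124 is a Sunday.
4959 mod 7 = 3, so 4959 days before a Sunday is Sunday − 3 = Thursday.

Thursday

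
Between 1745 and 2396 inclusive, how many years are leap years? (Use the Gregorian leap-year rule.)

158

Multiples of 4 in [1745,2396]: 163.
Of those, multiples of 100: 6 (not leap unless ÷400).
Multiples of 400: 1.
Leap years = 163 − 6 + 1 = 158.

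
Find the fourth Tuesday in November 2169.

November 28, 2169

November 1, 2169 is a Wednesday.
The first Tuesday is therefore November 7 (6 days later).
The fourth Tuesday is 7 + 3×7 = November 28.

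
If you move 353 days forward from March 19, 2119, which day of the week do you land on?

Mar 19, 2119 is a Sunday.
353 mod 7 = 3, so 353 days after a Sunday is Sunday + 3 = Wednesday.

Wednesday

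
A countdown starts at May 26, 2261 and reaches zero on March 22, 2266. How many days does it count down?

1761

May 26, 2261 → May 26, 2262: 365 days.
May 26, 2262 → May 26, 2263: 365 days.
May 26, 2263 → May 26, 2264: 366 days (Feb 29, 2264 is in that span).
May 26, 2264 → May 26, 2265: 365 days.
May 26, 2265 → Jun 26, 2265: 31 days (May has 31).
Jun 26, 2265 → Jul 26, 2265: 30 days (June has 30).
Jul 26, 2265 → Aug 26, 2265: 31 days (July has 31).
Aug 26, 2265 → Sep 26, 2265: 31 days (August has 31).
Sep 26, 2265 → Oct 26, 2265: 30 days (September has 30).
Oct 26, 2265 → Nov 26, 2265: 31 days (October has 31).
Nov 26, 2265 → Dec 26, 2265: 30 days (November has 30).
Dec 26, 2265 → Jan 26, 2266: 31 days (December has 31).
Jan 26, 2266 → Feb 26, 2266: 31 days (January has 31).
Feb 26, 2266 → Mar 22, 2266: 24 days.
Total: 1761 days.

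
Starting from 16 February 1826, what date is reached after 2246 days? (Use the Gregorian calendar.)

April 11, 1832

+365 (one year) → Feb 16, 1827 (1881 left).
+365 (one year) → Feb 16, 1828 (1516 left).
+366 (one year; includes Feb 29, 1828) → Feb 16, 1829 (1150 left).
+365 (one year) → Feb 16, 1830 (785 left).
+365 (one year) → Feb 16, 1831 (420 left).
+365 (one year) → Feb 16, 1832 (55 left).
Feb has 29 days: +14 → Mar 1, 1832 (41 left).
Mar has 31 days: +31 → Apr 1, 1832 (10 left).
+10 → Apr 11, 1832.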